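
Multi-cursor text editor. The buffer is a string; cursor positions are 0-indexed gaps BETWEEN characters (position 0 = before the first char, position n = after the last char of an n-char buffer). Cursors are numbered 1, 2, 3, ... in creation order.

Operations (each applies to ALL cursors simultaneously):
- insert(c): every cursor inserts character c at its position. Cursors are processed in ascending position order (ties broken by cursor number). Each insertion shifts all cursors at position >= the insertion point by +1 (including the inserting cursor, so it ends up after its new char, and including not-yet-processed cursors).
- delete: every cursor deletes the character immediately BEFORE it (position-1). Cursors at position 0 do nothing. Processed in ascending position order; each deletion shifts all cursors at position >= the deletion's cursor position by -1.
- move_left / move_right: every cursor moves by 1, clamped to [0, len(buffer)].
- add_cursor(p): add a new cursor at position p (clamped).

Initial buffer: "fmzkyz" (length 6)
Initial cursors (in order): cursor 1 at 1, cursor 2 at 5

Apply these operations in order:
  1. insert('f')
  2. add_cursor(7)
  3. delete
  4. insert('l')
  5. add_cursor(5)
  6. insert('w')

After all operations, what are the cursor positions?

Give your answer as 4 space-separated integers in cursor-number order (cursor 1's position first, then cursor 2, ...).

Answer: 3 11 11 7

Derivation:
After op 1 (insert('f')): buffer="ffmzkyfz" (len 8), cursors c1@2 c2@7, authorship .1....2.
After op 2 (add_cursor(7)): buffer="ffmzkyfz" (len 8), cursors c1@2 c2@7 c3@7, authorship .1....2.
After op 3 (delete): buffer="fmzkz" (len 5), cursors c1@1 c2@4 c3@4, authorship .....
After op 4 (insert('l')): buffer="flmzkllz" (len 8), cursors c1@2 c2@7 c3@7, authorship .1...23.
After op 5 (add_cursor(5)): buffer="flmzkllz" (len 8), cursors c1@2 c4@5 c2@7 c3@7, authorship .1...23.
After op 6 (insert('w')): buffer="flwmzkwllwwz" (len 12), cursors c1@3 c4@7 c2@11 c3@11, authorship .11...42323.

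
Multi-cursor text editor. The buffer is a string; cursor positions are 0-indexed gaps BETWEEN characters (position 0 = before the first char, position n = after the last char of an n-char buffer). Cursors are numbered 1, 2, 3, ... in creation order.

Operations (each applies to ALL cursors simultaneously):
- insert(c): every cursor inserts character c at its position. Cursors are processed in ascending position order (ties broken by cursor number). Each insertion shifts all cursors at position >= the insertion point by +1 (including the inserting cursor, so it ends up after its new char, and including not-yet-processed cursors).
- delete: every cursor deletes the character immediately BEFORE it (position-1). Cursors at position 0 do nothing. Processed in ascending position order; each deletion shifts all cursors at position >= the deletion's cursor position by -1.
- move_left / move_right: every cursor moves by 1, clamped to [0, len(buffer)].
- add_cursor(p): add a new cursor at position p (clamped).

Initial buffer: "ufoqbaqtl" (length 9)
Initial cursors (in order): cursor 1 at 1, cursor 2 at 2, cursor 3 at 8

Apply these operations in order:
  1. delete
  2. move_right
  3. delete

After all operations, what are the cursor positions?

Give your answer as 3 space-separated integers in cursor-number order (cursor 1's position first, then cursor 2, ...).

After op 1 (delete): buffer="oqbaql" (len 6), cursors c1@0 c2@0 c3@5, authorship ......
After op 2 (move_right): buffer="oqbaql" (len 6), cursors c1@1 c2@1 c3@6, authorship ......
After op 3 (delete): buffer="qbaq" (len 4), cursors c1@0 c2@0 c3@4, authorship ....

Answer: 0 0 4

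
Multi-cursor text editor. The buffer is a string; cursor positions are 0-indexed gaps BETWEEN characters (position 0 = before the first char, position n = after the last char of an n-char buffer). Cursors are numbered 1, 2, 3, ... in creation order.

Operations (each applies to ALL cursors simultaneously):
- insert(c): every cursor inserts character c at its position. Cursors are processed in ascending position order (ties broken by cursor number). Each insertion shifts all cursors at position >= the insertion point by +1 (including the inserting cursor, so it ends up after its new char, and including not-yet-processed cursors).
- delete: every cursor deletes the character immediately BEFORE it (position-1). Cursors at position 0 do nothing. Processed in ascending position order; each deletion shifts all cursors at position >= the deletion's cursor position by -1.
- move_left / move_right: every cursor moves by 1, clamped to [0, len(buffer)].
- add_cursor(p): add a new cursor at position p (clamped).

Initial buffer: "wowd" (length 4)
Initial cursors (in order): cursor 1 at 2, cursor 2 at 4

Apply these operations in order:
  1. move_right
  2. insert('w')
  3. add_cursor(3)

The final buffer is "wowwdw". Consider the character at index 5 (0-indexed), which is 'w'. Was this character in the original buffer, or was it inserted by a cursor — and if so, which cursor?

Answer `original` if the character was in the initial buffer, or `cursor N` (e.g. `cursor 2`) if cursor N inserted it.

After op 1 (move_right): buffer="wowd" (len 4), cursors c1@3 c2@4, authorship ....
After op 2 (insert('w')): buffer="wowwdw" (len 6), cursors c1@4 c2@6, authorship ...1.2
After op 3 (add_cursor(3)): buffer="wowwdw" (len 6), cursors c3@3 c1@4 c2@6, authorship ...1.2
Authorship (.=original, N=cursor N): . . . 1 . 2
Index 5: author = 2

Answer: cursor 2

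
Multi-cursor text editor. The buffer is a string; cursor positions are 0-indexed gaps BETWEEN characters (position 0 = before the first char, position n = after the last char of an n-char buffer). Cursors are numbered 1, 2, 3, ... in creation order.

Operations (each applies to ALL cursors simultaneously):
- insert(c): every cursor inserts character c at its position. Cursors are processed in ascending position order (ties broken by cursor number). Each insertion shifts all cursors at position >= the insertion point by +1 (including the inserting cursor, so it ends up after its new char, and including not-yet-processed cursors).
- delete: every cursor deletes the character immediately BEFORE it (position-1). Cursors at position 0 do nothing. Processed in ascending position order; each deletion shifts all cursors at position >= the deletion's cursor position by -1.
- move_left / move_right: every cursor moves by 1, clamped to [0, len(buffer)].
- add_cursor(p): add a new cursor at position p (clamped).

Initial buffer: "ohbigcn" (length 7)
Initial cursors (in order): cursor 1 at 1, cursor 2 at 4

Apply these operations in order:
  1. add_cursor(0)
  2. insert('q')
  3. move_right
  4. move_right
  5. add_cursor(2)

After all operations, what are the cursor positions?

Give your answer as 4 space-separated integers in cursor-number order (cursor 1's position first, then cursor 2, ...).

After op 1 (add_cursor(0)): buffer="ohbigcn" (len 7), cursors c3@0 c1@1 c2@4, authorship .......
After op 2 (insert('q')): buffer="qoqhbiqgcn" (len 10), cursors c3@1 c1@3 c2@7, authorship 3.1...2...
After op 3 (move_right): buffer="qoqhbiqgcn" (len 10), cursors c3@2 c1@4 c2@8, authorship 3.1...2...
After op 4 (move_right): buffer="qoqhbiqgcn" (len 10), cursors c3@3 c1@5 c2@9, authorship 3.1...2...
After op 5 (add_cursor(2)): buffer="qoqhbiqgcn" (len 10), cursors c4@2 c3@3 c1@5 c2@9, authorship 3.1...2...

Answer: 5 9 3 2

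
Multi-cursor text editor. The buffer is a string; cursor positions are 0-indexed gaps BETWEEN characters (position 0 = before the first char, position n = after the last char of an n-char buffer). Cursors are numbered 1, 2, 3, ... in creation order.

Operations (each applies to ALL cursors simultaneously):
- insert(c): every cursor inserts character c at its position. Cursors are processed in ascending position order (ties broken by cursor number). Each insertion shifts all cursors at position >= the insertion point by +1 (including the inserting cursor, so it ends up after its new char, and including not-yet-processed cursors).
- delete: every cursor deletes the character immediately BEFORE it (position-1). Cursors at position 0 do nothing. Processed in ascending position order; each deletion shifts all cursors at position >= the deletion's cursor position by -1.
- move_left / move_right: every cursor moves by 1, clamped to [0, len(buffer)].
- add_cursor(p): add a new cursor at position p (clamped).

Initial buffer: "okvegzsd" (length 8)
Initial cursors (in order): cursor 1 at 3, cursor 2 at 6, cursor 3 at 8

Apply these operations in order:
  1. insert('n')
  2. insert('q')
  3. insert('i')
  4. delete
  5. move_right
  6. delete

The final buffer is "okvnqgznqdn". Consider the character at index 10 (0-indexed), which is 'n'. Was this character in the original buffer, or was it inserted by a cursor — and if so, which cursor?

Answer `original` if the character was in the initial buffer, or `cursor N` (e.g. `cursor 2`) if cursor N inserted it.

Answer: cursor 3

Derivation:
After op 1 (insert('n')): buffer="okvnegznsdn" (len 11), cursors c1@4 c2@8 c3@11, authorship ...1...2..3
After op 2 (insert('q')): buffer="okvnqegznqsdnq" (len 14), cursors c1@5 c2@10 c3@14, authorship ...11...22..33
After op 3 (insert('i')): buffer="okvnqiegznqisdnqi" (len 17), cursors c1@6 c2@12 c3@17, authorship ...111...222..333
After op 4 (delete): buffer="okvnqegznqsdnq" (len 14), cursors c1@5 c2@10 c3@14, authorship ...11...22..33
After op 5 (move_right): buffer="okvnqegznqsdnq" (len 14), cursors c1@6 c2@11 c3@14, authorship ...11...22..33
After op 6 (delete): buffer="okvnqgznqdn" (len 11), cursors c1@5 c2@9 c3@11, authorship ...11..22.3
Authorship (.=original, N=cursor N): . . . 1 1 . . 2 2 . 3
Index 10: author = 3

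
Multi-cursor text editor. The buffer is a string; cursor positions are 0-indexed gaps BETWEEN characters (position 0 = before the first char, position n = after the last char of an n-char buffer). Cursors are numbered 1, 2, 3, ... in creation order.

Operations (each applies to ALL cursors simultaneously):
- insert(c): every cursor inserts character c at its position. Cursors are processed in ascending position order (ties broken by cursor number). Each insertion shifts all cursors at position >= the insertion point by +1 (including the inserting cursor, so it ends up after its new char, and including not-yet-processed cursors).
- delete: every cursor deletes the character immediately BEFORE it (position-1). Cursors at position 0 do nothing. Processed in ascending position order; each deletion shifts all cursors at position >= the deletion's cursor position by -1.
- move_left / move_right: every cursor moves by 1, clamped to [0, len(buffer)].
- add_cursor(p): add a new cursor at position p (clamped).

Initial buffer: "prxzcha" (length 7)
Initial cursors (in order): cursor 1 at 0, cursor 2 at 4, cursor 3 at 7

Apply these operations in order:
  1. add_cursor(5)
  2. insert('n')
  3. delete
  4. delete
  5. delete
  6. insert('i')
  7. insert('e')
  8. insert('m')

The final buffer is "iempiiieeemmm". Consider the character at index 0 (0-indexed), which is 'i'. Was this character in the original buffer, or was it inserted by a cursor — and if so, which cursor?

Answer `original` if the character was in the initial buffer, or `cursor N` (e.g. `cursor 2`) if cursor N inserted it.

Answer: cursor 1

Derivation:
After op 1 (add_cursor(5)): buffer="prxzcha" (len 7), cursors c1@0 c2@4 c4@5 c3@7, authorship .......
After op 2 (insert('n')): buffer="nprxzncnhan" (len 11), cursors c1@1 c2@6 c4@8 c3@11, authorship 1....2.4..3
After op 3 (delete): buffer="prxzcha" (len 7), cursors c1@0 c2@4 c4@5 c3@7, authorship .......
After op 4 (delete): buffer="prxh" (len 4), cursors c1@0 c2@3 c4@3 c3@4, authorship ....
After op 5 (delete): buffer="p" (len 1), cursors c1@0 c2@1 c3@1 c4@1, authorship .
After op 6 (insert('i')): buffer="ipiii" (len 5), cursors c1@1 c2@5 c3@5 c4@5, authorship 1.234
After op 7 (insert('e')): buffer="iepiiieee" (len 9), cursors c1@2 c2@9 c3@9 c4@9, authorship 11.234234
After op 8 (insert('m')): buffer="iempiiieeemmm" (len 13), cursors c1@3 c2@13 c3@13 c4@13, authorship 111.234234234
Authorship (.=original, N=cursor N): 1 1 1 . 2 3 4 2 3 4 2 3 4
Index 0: author = 1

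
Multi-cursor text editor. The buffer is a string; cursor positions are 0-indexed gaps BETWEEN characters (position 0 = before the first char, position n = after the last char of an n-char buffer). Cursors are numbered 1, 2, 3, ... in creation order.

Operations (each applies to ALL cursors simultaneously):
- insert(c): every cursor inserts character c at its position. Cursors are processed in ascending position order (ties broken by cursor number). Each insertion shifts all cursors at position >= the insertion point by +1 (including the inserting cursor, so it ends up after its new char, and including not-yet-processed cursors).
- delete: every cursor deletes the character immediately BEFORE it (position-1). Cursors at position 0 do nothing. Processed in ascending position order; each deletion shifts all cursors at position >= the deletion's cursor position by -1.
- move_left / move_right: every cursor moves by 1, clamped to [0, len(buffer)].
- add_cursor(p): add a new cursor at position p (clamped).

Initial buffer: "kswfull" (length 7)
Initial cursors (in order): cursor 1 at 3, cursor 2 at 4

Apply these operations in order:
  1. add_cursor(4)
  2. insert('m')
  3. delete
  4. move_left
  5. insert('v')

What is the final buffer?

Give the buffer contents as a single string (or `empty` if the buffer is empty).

After op 1 (add_cursor(4)): buffer="kswfull" (len 7), cursors c1@3 c2@4 c3@4, authorship .......
After op 2 (insert('m')): buffer="kswmfmmull" (len 10), cursors c1@4 c2@7 c3@7, authorship ...1.23...
After op 3 (delete): buffer="kswfull" (len 7), cursors c1@3 c2@4 c3@4, authorship .......
After op 4 (move_left): buffer="kswfull" (len 7), cursors c1@2 c2@3 c3@3, authorship .......
After op 5 (insert('v')): buffer="ksvwvvfull" (len 10), cursors c1@3 c2@6 c3@6, authorship ..1.23....

Answer: ksvwvvfull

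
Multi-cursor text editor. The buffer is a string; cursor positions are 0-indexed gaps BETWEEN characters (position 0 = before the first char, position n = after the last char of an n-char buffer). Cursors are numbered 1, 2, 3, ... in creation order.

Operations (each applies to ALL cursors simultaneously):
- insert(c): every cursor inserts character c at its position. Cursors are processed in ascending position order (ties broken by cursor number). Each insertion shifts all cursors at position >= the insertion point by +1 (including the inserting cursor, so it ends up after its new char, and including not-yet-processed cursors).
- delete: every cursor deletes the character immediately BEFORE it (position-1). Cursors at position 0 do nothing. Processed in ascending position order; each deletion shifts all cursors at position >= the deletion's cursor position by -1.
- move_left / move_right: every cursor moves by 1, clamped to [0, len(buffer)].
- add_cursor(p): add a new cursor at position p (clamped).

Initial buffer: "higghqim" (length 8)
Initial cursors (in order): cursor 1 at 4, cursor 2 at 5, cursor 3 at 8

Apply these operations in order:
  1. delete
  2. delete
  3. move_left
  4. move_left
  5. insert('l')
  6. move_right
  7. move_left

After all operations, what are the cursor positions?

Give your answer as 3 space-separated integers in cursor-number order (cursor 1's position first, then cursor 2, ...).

Answer: 3 3 3

Derivation:
After op 1 (delete): buffer="higqi" (len 5), cursors c1@3 c2@3 c3@5, authorship .....
After op 2 (delete): buffer="hq" (len 2), cursors c1@1 c2@1 c3@2, authorship ..
After op 3 (move_left): buffer="hq" (len 2), cursors c1@0 c2@0 c3@1, authorship ..
After op 4 (move_left): buffer="hq" (len 2), cursors c1@0 c2@0 c3@0, authorship ..
After op 5 (insert('l')): buffer="lllhq" (len 5), cursors c1@3 c2@3 c3@3, authorship 123..
After op 6 (move_right): buffer="lllhq" (len 5), cursors c1@4 c2@4 c3@4, authorship 123..
After op 7 (move_left): buffer="lllhq" (len 5), cursors c1@3 c2@3 c3@3, authorship 123..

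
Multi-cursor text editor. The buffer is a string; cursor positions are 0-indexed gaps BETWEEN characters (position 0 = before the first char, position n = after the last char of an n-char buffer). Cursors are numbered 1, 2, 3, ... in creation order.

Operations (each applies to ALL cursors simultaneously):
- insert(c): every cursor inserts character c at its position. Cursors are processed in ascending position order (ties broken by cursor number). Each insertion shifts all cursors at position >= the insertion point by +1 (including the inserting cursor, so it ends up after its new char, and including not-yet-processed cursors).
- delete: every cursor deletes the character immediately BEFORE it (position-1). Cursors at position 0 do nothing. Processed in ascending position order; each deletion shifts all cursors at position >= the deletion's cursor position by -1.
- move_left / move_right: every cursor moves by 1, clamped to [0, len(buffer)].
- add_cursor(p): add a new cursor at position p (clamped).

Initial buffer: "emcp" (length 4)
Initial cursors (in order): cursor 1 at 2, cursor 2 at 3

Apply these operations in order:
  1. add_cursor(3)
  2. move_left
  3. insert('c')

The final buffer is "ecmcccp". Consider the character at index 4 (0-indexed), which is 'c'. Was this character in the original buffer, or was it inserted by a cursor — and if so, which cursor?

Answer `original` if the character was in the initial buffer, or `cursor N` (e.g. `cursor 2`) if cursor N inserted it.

After op 1 (add_cursor(3)): buffer="emcp" (len 4), cursors c1@2 c2@3 c3@3, authorship ....
After op 2 (move_left): buffer="emcp" (len 4), cursors c1@1 c2@2 c3@2, authorship ....
After op 3 (insert('c')): buffer="ecmcccp" (len 7), cursors c1@2 c2@5 c3@5, authorship .1.23..
Authorship (.=original, N=cursor N): . 1 . 2 3 . .
Index 4: author = 3

Answer: cursor 3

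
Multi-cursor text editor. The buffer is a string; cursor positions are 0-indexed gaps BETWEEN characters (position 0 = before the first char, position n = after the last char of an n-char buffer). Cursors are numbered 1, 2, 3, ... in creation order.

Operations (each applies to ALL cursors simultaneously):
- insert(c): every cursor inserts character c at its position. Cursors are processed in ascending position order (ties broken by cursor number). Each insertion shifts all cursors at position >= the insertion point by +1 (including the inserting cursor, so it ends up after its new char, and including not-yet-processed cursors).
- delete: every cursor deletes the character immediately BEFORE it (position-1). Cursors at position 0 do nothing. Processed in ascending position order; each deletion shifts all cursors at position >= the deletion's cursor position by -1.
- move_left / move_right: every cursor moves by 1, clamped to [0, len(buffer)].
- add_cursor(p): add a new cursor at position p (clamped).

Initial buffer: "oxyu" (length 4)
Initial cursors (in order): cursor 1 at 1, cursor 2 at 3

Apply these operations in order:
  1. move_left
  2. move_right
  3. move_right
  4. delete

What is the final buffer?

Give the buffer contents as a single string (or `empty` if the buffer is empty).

After op 1 (move_left): buffer="oxyu" (len 4), cursors c1@0 c2@2, authorship ....
After op 2 (move_right): buffer="oxyu" (len 4), cursors c1@1 c2@3, authorship ....
After op 3 (move_right): buffer="oxyu" (len 4), cursors c1@2 c2@4, authorship ....
After op 4 (delete): buffer="oy" (len 2), cursors c1@1 c2@2, authorship ..

Answer: oy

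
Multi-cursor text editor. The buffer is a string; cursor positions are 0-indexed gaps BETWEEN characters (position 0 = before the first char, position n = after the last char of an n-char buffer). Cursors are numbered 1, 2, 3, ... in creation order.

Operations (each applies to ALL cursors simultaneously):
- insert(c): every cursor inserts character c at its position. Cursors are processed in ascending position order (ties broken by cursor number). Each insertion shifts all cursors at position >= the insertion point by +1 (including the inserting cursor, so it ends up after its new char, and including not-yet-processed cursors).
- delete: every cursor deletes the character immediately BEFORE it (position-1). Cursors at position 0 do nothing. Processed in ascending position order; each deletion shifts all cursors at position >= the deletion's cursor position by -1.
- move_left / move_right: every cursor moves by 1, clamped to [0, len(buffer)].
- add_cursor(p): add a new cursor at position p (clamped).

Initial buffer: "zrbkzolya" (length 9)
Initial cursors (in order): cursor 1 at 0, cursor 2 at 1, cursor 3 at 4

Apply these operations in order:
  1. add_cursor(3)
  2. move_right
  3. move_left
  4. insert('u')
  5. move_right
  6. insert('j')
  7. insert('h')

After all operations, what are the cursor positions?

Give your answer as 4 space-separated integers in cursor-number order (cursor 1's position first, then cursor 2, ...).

Answer: 4 8 17 13

Derivation:
After op 1 (add_cursor(3)): buffer="zrbkzolya" (len 9), cursors c1@0 c2@1 c4@3 c3@4, authorship .........
After op 2 (move_right): buffer="zrbkzolya" (len 9), cursors c1@1 c2@2 c4@4 c3@5, authorship .........
After op 3 (move_left): buffer="zrbkzolya" (len 9), cursors c1@0 c2@1 c4@3 c3@4, authorship .........
After op 4 (insert('u')): buffer="uzurbukuzolya" (len 13), cursors c1@1 c2@3 c4@6 c3@8, authorship 1.2..4.3.....
After op 5 (move_right): buffer="uzurbukuzolya" (len 13), cursors c1@2 c2@4 c4@7 c3@9, authorship 1.2..4.3.....
After op 6 (insert('j')): buffer="uzjurjbukjuzjolya" (len 17), cursors c1@3 c2@6 c4@10 c3@13, authorship 1.12.2.4.43.3....
After op 7 (insert('h')): buffer="uzjhurjhbukjhuzjholya" (len 21), cursors c1@4 c2@8 c4@13 c3@17, authorship 1.112.22.4.443.33....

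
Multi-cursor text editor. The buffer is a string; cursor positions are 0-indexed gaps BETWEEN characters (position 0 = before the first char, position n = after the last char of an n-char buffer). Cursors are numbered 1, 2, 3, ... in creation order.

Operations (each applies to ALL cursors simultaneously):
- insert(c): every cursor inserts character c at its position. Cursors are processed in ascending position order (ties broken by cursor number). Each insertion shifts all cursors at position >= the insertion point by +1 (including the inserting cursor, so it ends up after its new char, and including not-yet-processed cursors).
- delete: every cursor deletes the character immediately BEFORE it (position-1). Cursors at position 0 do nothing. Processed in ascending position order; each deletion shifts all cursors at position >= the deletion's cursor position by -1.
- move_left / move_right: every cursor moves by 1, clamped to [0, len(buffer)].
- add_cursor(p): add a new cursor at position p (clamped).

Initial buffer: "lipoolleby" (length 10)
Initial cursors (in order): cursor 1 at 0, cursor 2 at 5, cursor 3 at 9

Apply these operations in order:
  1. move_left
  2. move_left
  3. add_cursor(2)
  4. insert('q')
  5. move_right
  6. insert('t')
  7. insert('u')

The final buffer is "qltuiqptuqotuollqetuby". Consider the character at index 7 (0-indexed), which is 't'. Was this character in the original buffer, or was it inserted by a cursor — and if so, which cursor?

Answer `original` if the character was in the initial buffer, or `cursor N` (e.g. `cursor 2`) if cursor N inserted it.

After op 1 (move_left): buffer="lipoolleby" (len 10), cursors c1@0 c2@4 c3@8, authorship ..........
After op 2 (move_left): buffer="lipoolleby" (len 10), cursors c1@0 c2@3 c3@7, authorship ..........
After op 3 (add_cursor(2)): buffer="lipoolleby" (len 10), cursors c1@0 c4@2 c2@3 c3@7, authorship ..........
After op 4 (insert('q')): buffer="qliqpqoollqeby" (len 14), cursors c1@1 c4@4 c2@6 c3@11, authorship 1..4.2....3...
After op 5 (move_right): buffer="qliqpqoollqeby" (len 14), cursors c1@2 c4@5 c2@7 c3@12, authorship 1..4.2....3...
After op 6 (insert('t')): buffer="qltiqptqotollqetby" (len 18), cursors c1@3 c4@7 c2@10 c3@16, authorship 1.1.4.42.2...3.3..
After op 7 (insert('u')): buffer="qltuiqptuqotuollqetuby" (len 22), cursors c1@4 c4@9 c2@13 c3@20, authorship 1.11.4.442.22...3.33..
Authorship (.=original, N=cursor N): 1 . 1 1 . 4 . 4 4 2 . 2 2 . . . 3 . 3 3 . .
Index 7: author = 4

Answer: cursor 4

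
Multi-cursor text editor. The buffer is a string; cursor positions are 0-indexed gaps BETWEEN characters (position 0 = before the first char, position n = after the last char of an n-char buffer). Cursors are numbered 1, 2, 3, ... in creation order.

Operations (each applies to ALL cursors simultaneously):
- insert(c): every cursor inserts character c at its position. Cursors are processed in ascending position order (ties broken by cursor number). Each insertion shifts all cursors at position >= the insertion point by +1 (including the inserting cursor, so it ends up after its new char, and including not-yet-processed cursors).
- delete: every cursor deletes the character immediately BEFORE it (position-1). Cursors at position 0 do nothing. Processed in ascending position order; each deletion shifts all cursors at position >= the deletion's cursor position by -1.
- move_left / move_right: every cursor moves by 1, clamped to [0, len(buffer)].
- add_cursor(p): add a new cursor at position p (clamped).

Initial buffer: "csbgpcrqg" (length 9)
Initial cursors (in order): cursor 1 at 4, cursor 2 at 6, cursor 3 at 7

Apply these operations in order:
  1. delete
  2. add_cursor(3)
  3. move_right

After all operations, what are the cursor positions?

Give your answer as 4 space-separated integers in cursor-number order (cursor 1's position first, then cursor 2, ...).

After op 1 (delete): buffer="csbpqg" (len 6), cursors c1@3 c2@4 c3@4, authorship ......
After op 2 (add_cursor(3)): buffer="csbpqg" (len 6), cursors c1@3 c4@3 c2@4 c3@4, authorship ......
After op 3 (move_right): buffer="csbpqg" (len 6), cursors c1@4 c4@4 c2@5 c3@5, authorship ......

Answer: 4 5 5 4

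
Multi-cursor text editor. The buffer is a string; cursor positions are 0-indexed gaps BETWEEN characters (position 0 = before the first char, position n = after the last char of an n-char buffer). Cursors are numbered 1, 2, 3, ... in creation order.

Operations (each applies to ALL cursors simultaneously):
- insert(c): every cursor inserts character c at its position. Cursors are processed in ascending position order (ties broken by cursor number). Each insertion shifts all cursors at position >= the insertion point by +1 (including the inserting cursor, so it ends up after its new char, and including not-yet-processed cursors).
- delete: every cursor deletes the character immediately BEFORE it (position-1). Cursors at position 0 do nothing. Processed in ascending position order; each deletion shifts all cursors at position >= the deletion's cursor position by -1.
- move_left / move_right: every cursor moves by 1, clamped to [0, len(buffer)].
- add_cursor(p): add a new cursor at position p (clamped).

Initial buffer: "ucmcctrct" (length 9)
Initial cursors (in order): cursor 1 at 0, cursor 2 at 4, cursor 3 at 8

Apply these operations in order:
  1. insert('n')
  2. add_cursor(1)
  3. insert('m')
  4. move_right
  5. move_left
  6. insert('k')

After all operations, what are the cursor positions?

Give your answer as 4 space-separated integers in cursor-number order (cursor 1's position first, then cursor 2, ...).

Answer: 5 12 19 5

Derivation:
After op 1 (insert('n')): buffer="nucmcnctrcnt" (len 12), cursors c1@1 c2@6 c3@11, authorship 1....2....3.
After op 2 (add_cursor(1)): buffer="nucmcnctrcnt" (len 12), cursors c1@1 c4@1 c2@6 c3@11, authorship 1....2....3.
After op 3 (insert('m')): buffer="nmmucmcnmctrcnmt" (len 16), cursors c1@3 c4@3 c2@9 c3@15, authorship 114....22....33.
After op 4 (move_right): buffer="nmmucmcnmctrcnmt" (len 16), cursors c1@4 c4@4 c2@10 c3@16, authorship 114....22....33.
After op 5 (move_left): buffer="nmmucmcnmctrcnmt" (len 16), cursors c1@3 c4@3 c2@9 c3@15, authorship 114....22....33.
After op 6 (insert('k')): buffer="nmmkkucmcnmkctrcnmkt" (len 20), cursors c1@5 c4@5 c2@12 c3@19, authorship 11414....222....333.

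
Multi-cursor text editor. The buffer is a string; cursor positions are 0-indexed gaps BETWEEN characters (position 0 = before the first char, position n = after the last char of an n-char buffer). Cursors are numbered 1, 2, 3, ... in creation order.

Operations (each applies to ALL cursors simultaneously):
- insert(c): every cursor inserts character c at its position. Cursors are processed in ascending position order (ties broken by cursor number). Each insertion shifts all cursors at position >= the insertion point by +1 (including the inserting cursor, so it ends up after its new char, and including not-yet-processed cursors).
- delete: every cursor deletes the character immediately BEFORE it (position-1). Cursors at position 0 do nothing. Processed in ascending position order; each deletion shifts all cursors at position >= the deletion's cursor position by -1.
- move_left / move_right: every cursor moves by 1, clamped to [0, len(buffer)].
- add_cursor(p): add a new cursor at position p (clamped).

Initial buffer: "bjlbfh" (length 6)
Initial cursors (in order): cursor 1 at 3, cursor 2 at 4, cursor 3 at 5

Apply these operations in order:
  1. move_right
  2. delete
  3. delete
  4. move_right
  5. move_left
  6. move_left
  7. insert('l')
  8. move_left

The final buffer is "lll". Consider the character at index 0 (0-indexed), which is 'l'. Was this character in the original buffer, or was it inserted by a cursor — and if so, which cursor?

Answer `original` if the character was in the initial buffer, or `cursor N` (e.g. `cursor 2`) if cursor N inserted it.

After op 1 (move_right): buffer="bjlbfh" (len 6), cursors c1@4 c2@5 c3@6, authorship ......
After op 2 (delete): buffer="bjl" (len 3), cursors c1@3 c2@3 c3@3, authorship ...
After op 3 (delete): buffer="" (len 0), cursors c1@0 c2@0 c3@0, authorship 
After op 4 (move_right): buffer="" (len 0), cursors c1@0 c2@0 c3@0, authorship 
After op 5 (move_left): buffer="" (len 0), cursors c1@0 c2@0 c3@0, authorship 
After op 6 (move_left): buffer="" (len 0), cursors c1@0 c2@0 c3@0, authorship 
After op 7 (insert('l')): buffer="lll" (len 3), cursors c1@3 c2@3 c3@3, authorship 123
After op 8 (move_left): buffer="lll" (len 3), cursors c1@2 c2@2 c3@2, authorship 123
Authorship (.=original, N=cursor N): 1 2 3
Index 0: author = 1

Answer: cursor 1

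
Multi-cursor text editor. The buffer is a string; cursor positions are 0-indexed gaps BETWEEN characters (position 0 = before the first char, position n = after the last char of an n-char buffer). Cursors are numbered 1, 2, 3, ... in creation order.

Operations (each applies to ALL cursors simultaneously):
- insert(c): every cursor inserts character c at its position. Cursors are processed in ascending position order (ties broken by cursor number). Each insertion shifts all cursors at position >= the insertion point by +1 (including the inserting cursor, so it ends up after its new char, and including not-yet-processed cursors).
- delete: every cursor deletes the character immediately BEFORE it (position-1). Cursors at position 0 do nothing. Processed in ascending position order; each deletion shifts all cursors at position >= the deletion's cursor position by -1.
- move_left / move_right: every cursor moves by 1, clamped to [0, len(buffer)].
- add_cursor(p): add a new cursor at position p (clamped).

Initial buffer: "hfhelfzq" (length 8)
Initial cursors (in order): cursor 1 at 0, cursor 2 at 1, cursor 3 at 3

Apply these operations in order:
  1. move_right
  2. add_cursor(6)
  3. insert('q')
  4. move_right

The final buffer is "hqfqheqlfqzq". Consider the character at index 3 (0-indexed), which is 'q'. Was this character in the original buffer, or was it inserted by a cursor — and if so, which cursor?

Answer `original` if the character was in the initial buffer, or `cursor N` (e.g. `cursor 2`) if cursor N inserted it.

Answer: cursor 2

Derivation:
After op 1 (move_right): buffer="hfhelfzq" (len 8), cursors c1@1 c2@2 c3@4, authorship ........
After op 2 (add_cursor(6)): buffer="hfhelfzq" (len 8), cursors c1@1 c2@2 c3@4 c4@6, authorship ........
After op 3 (insert('q')): buffer="hqfqheqlfqzq" (len 12), cursors c1@2 c2@4 c3@7 c4@10, authorship .1.2..3..4..
After op 4 (move_right): buffer="hqfqheqlfqzq" (len 12), cursors c1@3 c2@5 c3@8 c4@11, authorship .1.2..3..4..
Authorship (.=original, N=cursor N): . 1 . 2 . . 3 . . 4 . .
Index 3: author = 2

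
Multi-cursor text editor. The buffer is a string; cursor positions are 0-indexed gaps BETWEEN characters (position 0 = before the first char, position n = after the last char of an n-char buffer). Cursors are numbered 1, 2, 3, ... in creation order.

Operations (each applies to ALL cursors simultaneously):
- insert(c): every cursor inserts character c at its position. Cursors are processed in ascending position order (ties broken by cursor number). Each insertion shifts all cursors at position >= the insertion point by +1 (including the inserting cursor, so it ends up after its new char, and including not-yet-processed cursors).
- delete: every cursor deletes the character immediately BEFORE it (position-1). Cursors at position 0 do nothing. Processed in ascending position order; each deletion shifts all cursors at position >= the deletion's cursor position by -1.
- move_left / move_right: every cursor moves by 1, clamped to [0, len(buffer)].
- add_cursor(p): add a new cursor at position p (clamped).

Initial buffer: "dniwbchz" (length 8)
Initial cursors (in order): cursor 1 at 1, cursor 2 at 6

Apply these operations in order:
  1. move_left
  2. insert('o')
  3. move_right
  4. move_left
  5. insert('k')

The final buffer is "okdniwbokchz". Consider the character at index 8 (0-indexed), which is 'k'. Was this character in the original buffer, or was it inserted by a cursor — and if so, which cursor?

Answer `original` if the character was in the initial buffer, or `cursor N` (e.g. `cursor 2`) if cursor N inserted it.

After op 1 (move_left): buffer="dniwbchz" (len 8), cursors c1@0 c2@5, authorship ........
After op 2 (insert('o')): buffer="odniwbochz" (len 10), cursors c1@1 c2@7, authorship 1.....2...
After op 3 (move_right): buffer="odniwbochz" (len 10), cursors c1@2 c2@8, authorship 1.....2...
After op 4 (move_left): buffer="odniwbochz" (len 10), cursors c1@1 c2@7, authorship 1.....2...
After op 5 (insert('k')): buffer="okdniwbokchz" (len 12), cursors c1@2 c2@9, authorship 11.....22...
Authorship (.=original, N=cursor N): 1 1 . . . . . 2 2 . . .
Index 8: author = 2

Answer: cursor 2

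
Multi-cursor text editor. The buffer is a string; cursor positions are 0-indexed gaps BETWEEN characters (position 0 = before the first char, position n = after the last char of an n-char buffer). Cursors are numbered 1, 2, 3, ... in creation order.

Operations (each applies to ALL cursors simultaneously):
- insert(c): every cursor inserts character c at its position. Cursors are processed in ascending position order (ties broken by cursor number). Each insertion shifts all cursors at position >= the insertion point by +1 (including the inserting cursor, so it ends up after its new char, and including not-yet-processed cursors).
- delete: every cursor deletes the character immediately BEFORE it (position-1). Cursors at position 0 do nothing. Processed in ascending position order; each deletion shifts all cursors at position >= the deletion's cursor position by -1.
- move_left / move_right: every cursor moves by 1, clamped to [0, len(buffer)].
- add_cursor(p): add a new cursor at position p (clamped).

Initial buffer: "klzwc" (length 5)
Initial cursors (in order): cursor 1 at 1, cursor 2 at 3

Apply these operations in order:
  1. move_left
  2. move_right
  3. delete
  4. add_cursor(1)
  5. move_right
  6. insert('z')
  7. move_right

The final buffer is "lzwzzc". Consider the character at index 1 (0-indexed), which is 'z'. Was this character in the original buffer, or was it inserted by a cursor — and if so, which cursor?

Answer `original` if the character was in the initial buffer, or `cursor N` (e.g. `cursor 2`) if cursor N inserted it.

After op 1 (move_left): buffer="klzwc" (len 5), cursors c1@0 c2@2, authorship .....
After op 2 (move_right): buffer="klzwc" (len 5), cursors c1@1 c2@3, authorship .....
After op 3 (delete): buffer="lwc" (len 3), cursors c1@0 c2@1, authorship ...
After op 4 (add_cursor(1)): buffer="lwc" (len 3), cursors c1@0 c2@1 c3@1, authorship ...
After op 5 (move_right): buffer="lwc" (len 3), cursors c1@1 c2@2 c3@2, authorship ...
After op 6 (insert('z')): buffer="lzwzzc" (len 6), cursors c1@2 c2@5 c3@5, authorship .1.23.
After op 7 (move_right): buffer="lzwzzc" (len 6), cursors c1@3 c2@6 c3@6, authorship .1.23.
Authorship (.=original, N=cursor N): . 1 . 2 3 .
Index 1: author = 1

Answer: cursor 1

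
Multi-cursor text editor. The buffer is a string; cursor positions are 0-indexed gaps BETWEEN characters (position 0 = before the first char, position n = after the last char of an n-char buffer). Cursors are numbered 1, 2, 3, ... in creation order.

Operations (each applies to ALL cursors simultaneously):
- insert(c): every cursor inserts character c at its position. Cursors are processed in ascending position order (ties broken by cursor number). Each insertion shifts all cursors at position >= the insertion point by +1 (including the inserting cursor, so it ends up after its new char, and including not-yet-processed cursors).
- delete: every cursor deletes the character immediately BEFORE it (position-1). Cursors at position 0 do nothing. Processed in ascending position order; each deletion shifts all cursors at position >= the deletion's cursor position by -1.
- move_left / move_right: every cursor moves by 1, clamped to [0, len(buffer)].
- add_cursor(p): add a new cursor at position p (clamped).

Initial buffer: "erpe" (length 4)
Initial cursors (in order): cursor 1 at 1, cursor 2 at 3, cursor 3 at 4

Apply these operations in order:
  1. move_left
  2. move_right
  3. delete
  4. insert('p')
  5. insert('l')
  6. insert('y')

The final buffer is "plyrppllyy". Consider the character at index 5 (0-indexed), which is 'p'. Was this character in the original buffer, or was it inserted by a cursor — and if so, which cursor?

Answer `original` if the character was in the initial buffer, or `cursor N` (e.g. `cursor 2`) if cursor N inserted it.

After op 1 (move_left): buffer="erpe" (len 4), cursors c1@0 c2@2 c3@3, authorship ....
After op 2 (move_right): buffer="erpe" (len 4), cursors c1@1 c2@3 c3@4, authorship ....
After op 3 (delete): buffer="r" (len 1), cursors c1@0 c2@1 c3@1, authorship .
After op 4 (insert('p')): buffer="prpp" (len 4), cursors c1@1 c2@4 c3@4, authorship 1.23
After op 5 (insert('l')): buffer="plrppll" (len 7), cursors c1@2 c2@7 c3@7, authorship 11.2323
After op 6 (insert('y')): buffer="plyrppllyy" (len 10), cursors c1@3 c2@10 c3@10, authorship 111.232323
Authorship (.=original, N=cursor N): 1 1 1 . 2 3 2 3 2 3
Index 5: author = 3

Answer: cursor 3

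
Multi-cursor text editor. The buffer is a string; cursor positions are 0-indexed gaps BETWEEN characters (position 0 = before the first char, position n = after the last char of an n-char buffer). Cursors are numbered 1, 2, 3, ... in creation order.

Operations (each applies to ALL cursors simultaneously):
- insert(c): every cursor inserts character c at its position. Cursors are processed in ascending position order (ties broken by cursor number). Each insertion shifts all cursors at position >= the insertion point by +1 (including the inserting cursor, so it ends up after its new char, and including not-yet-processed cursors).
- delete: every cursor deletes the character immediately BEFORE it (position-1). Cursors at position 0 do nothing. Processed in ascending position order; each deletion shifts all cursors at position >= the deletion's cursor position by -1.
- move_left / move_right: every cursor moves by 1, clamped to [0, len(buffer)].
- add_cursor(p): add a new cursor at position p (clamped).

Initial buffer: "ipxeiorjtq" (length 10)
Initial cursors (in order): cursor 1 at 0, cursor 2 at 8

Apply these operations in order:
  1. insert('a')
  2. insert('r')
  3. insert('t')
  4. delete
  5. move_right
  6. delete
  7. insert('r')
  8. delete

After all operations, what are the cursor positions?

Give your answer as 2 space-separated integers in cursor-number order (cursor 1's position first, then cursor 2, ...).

Answer: 2 11

Derivation:
After op 1 (insert('a')): buffer="aipxeiorjatq" (len 12), cursors c1@1 c2@10, authorship 1........2..
After op 2 (insert('r')): buffer="aripxeiorjartq" (len 14), cursors c1@2 c2@12, authorship 11........22..
After op 3 (insert('t')): buffer="artipxeiorjarttq" (len 16), cursors c1@3 c2@14, authorship 111........222..
After op 4 (delete): buffer="aripxeiorjartq" (len 14), cursors c1@2 c2@12, authorship 11........22..
After op 5 (move_right): buffer="aripxeiorjartq" (len 14), cursors c1@3 c2@13, authorship 11........22..
After op 6 (delete): buffer="arpxeiorjarq" (len 12), cursors c1@2 c2@11, authorship 11.......22.
After op 7 (insert('r')): buffer="arrpxeiorjarrq" (len 14), cursors c1@3 c2@13, authorship 111.......222.
After op 8 (delete): buffer="arpxeiorjarq" (len 12), cursors c1@2 c2@11, authorship 11.......22.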